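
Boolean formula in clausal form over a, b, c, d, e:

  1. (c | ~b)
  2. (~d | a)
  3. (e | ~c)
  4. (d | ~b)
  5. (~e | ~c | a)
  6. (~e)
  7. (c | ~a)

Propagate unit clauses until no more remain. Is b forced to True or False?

False

(~e) is a unit clause: e = False.
From (~c | e) and e = False: c = False.
(c | ~b) with c = False leaves only ~b, so b = False.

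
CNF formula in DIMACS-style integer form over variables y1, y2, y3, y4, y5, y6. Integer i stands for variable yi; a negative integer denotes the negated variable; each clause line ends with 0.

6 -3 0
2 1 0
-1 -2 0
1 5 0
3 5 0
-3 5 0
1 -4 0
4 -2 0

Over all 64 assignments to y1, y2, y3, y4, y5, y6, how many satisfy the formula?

6

The models are:
  y1=1 y2=0 y3=0 y4=0 y5=1 y6=0
  y1=1 y2=0 y3=0 y4=0 y5=1 y6=1
  y1=1 y2=0 y3=0 y4=1 y5=1 y6=0
  y1=1 y2=0 y3=0 y4=1 y5=1 y6=1
  y1=1 y2=0 y3=1 y4=0 y5=1 y6=1
  y1=1 y2=0 y3=1 y4=1 y5=1 y6=1
Count: 6.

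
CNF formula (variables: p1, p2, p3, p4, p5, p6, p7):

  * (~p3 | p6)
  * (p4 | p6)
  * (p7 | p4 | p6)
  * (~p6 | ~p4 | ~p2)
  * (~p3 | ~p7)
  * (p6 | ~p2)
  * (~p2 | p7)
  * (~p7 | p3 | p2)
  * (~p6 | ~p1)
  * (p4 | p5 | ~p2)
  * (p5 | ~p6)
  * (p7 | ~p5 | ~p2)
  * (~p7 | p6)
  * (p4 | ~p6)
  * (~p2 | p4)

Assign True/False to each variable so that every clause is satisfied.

Pure literal: p1 appears only negated; assign p1 = False.
Branch on p2: take p2 = False.
Try p3 = False.
  then p7 is forced to False.
The remaining clauses are satisfied by p4 = True, p5 = False, p6 = False.
Every clause has at least one true literal under this assignment.

p1=0, p2=0, p3=0, p4=1, p5=0, p6=0, p7=0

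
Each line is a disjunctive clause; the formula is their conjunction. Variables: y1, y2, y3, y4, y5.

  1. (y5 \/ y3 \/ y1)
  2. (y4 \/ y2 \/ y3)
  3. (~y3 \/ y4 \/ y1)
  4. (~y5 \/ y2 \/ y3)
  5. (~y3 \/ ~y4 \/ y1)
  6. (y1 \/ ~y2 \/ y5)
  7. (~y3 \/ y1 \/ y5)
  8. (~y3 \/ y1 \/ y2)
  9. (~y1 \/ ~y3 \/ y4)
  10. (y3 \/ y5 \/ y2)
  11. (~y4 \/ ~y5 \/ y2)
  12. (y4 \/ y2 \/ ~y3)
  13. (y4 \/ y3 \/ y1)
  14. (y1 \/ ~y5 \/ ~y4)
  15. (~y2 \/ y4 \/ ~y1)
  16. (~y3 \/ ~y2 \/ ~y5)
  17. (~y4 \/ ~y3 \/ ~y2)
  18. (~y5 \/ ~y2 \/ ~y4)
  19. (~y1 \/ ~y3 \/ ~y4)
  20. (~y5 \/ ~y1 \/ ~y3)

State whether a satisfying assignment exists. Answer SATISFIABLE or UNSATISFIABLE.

SATISFIABLE

Branch on y1: take y1 = True.
Set y2 = True and propagate.
  then y4 is forced to True.
  then y3 is forced to False.
  then y5 is forced to False.
So y1=T, y2=T, y3=F, y4=T, y5=F is a satisfying assignment.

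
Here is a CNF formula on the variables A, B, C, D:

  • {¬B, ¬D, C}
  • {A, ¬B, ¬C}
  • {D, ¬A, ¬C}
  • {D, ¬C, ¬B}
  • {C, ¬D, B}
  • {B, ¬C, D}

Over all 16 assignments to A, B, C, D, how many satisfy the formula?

7

Split on C, then B.
  C=T, B=T: remaining (A,D) ∈ {(T,T)} — 1.
  C=T, B=F: remaining (A,D) ∈ {(F,T); (T,T)} — 2.
  C=F, B=T: remaining (A,D) ∈ {(F,F); (T,F)} — 2.
  C=F, B=F: remaining (A,D) ∈ {(F,F); (T,F)} — 2.
Total: 1 + 2 + 2 + 2 = 7.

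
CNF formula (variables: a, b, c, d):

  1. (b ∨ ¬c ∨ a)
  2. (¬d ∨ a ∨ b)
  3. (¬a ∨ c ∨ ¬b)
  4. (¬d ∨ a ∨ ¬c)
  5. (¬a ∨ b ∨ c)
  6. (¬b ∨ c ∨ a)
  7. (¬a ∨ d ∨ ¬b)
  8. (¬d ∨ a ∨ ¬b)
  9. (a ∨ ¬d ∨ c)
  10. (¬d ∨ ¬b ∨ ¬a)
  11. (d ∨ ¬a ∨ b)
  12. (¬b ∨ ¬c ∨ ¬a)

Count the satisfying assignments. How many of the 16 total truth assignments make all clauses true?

Satisfying assignments:
  a=0 b=0 c=0 d=0
  a=0 b=1 c=1 d=0
  a=1 b=0 c=1 d=1
Count: 3.

3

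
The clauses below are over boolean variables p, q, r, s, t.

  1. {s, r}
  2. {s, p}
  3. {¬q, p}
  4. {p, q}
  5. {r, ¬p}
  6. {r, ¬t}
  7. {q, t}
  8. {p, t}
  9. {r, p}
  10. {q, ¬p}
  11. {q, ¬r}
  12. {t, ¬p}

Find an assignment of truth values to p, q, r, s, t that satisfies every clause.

p=1, q=1, r=1, s=0, t=1

Check each clause:
  1. {r, s} — r is true.
  2. {p, s} — p is true.
  3. {¬q, p} — p is true.
  4. {q, p} — p is true.
  5. {r, ¬p} — r is true.
  6. {¬t, r} — r is true.
  7. {t, q} — q is true.
  8. {t, p} — p is true.
  9. {r, p} — p is true.
  10. {q, ¬p} — q is true.
  11. {q, ¬r} — q is true.
  12. {t, ¬p} — t is true.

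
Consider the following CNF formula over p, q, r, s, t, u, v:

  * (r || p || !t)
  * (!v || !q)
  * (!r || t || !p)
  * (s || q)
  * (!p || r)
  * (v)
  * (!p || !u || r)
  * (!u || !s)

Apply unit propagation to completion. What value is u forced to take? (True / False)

(v) stands alone — v = True.
In (!v || !q), !v is now false; !q must hold, so q = False.
(q || s): since q = False, the clause reduces to (s). s = True.
From (!u || !s) and s = True: u = False.

False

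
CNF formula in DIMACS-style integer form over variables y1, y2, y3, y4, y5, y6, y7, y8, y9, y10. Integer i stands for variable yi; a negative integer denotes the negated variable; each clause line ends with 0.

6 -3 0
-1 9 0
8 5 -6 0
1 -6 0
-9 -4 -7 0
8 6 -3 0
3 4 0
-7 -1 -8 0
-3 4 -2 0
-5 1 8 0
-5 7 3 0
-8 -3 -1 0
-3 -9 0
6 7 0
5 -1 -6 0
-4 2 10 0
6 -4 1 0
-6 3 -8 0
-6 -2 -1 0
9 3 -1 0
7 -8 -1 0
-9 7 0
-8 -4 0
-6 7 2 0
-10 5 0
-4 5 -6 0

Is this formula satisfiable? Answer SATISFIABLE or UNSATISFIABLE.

y6 = True:
  propagation gives y1=True, y9=True, y3=False, y4=True; an empty clause results — contradiction.
y6 = False:
  propagation gives y3=False, y4=True, y7=True, y9=False; an empty clause results — contradiction.
Every branch closes, so no satisfying assignment exists.

UNSATISFIABLE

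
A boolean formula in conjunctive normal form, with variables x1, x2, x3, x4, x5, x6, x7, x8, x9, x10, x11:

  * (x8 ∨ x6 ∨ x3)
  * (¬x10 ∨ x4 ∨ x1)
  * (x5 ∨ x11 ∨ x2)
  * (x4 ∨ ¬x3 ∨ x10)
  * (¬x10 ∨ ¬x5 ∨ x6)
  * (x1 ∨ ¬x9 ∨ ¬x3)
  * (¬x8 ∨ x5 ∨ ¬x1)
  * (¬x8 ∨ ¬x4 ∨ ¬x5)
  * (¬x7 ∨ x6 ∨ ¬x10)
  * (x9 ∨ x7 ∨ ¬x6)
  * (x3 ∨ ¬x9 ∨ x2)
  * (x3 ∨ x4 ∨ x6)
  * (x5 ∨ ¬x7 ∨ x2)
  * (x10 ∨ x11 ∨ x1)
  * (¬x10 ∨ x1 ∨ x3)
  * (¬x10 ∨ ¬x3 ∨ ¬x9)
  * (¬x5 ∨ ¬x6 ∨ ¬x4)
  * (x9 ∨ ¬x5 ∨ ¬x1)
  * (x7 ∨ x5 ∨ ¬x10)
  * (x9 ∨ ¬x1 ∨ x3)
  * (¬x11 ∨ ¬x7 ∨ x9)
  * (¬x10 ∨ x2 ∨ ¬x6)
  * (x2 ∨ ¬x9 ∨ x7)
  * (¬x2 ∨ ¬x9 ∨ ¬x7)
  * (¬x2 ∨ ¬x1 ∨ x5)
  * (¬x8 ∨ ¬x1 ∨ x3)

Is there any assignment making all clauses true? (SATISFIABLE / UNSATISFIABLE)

Branch on x1: take x1 = False.
Try x2 = True.
The remaining clauses are satisfied by x3 = False, x4 = True, x5 = False, x6 = False, x7 = False, x8 = True, x9 = False, x10 = False, x11 = True.
Every clause has at least one true literal under this assignment.
So x1=False, x2=True, x3=False, x4=True, x5=False, x6=False, x7=False, x8=True, x9=False, x10=False, x11=True is a satisfying assignment.

SATISFIABLE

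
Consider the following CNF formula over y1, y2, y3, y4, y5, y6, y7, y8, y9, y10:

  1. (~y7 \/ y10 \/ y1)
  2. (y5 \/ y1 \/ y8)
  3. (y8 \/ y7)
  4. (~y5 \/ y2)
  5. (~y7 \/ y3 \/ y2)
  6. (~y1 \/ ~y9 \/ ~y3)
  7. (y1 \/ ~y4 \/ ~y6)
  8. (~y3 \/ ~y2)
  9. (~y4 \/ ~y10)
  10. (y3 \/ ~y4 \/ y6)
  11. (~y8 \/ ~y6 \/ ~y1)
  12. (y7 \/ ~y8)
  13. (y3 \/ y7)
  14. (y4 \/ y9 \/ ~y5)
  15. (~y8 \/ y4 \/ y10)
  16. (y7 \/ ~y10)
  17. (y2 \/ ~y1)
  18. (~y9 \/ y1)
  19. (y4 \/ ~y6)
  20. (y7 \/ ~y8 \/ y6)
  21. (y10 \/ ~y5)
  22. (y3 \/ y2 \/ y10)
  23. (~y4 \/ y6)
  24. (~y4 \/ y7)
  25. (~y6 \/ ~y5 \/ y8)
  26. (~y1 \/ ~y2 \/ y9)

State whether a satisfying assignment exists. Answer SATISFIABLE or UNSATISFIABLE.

SATISFIABLE

Try y1 = True.
  then y2 is forced to True.
  then y3 is forced to False.
  then y7 is forced to True.
  then y9 is forced to True.
Try y4 = False.
  then y6 is forced to False.
For the remaining variables, y5 = True, y8 = True, y10 = True works.
Every clause has at least one true literal under this assignment.
So y1=True, y2=True, y3=False, y4=False, y5=True, y6=False, y7=True, y8=True, y9=True, y10=True is a satisfying assignment.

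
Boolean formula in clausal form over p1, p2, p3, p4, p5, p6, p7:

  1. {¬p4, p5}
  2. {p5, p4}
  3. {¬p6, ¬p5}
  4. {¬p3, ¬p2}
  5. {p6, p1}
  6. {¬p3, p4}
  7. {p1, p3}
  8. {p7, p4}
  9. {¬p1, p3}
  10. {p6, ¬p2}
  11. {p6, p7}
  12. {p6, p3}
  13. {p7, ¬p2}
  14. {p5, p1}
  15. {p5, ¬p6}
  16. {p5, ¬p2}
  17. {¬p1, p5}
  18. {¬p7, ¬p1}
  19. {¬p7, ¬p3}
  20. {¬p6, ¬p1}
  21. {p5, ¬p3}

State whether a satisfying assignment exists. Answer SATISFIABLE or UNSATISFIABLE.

p5 = True:
  propagation gives p6=False, p1=True, p3=True, p2=False; an empty clause results — contradiction.
p5 = False:
  propagation gives p4=False; an empty clause results — contradiction.
Every branch closes, so no satisfying assignment exists.

UNSATISFIABLE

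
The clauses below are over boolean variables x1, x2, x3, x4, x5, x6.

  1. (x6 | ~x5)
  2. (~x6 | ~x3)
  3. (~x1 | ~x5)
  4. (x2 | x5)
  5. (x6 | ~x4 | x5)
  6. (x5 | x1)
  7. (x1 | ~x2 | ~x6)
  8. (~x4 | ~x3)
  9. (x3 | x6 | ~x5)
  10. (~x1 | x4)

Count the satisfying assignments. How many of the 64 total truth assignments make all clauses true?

The models are:
  x1=F x2=F x3=F x4=F x5=T x6=T
  x1=F x2=F x3=F x4=T x5=T x6=T
  x1=T x2=T x3=F x4=T x5=F x6=T
Count: 3.

3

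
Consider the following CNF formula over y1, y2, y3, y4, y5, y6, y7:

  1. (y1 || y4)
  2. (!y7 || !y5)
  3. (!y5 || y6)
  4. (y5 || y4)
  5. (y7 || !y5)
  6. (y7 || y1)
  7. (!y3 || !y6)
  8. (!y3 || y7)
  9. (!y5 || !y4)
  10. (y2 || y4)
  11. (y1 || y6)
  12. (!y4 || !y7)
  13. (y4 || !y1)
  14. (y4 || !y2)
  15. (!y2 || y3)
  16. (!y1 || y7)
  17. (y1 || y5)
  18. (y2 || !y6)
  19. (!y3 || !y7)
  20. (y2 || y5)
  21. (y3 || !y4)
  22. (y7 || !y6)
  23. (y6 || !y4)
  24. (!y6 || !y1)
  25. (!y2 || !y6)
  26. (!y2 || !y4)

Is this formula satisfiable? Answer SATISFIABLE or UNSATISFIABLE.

y4 = True:
  propagation gives y5=False, y7=False, y1=True; an empty clause results — contradiction.
y4 = False:
  propagation gives y1=True; an empty clause results — contradiction.
Every branch closes, so no satisfying assignment exists.

UNSATISFIABLE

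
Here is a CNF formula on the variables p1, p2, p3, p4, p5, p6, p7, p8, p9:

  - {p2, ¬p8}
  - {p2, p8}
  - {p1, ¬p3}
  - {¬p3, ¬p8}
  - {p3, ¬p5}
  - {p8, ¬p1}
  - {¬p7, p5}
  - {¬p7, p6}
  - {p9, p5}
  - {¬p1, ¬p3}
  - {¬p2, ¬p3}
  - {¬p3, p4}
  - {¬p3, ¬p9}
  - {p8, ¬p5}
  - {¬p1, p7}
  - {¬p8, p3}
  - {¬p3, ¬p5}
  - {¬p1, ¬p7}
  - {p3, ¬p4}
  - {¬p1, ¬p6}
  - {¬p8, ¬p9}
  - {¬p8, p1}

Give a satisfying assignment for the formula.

p1=0, p2=1, p3=0, p4=0, p5=0, p6=0, p7=0, p8=0, p9=1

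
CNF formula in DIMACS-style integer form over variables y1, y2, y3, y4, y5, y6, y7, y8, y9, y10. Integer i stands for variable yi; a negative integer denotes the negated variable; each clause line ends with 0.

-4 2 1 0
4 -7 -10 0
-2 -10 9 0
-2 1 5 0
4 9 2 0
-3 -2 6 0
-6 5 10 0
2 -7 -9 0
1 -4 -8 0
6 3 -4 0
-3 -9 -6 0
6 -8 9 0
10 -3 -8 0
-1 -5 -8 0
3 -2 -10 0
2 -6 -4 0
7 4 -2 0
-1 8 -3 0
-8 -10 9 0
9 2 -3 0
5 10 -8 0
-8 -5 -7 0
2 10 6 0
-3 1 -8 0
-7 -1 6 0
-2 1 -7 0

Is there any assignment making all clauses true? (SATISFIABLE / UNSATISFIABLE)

Branch on y1: take y1 = True.
Set y2 = False and propagate.
Try y3 = False.
For the remaining variables, y4 = False, y5 = False, y6 = False, y7 = False, y8 = False, y9 = True, y10 = True works.
So y1=T, y2=F, y3=F, y4=F, y5=F, y6=F, y7=F, y8=F, y9=T, y10=T is a satisfying assignment.

SATISFIABLE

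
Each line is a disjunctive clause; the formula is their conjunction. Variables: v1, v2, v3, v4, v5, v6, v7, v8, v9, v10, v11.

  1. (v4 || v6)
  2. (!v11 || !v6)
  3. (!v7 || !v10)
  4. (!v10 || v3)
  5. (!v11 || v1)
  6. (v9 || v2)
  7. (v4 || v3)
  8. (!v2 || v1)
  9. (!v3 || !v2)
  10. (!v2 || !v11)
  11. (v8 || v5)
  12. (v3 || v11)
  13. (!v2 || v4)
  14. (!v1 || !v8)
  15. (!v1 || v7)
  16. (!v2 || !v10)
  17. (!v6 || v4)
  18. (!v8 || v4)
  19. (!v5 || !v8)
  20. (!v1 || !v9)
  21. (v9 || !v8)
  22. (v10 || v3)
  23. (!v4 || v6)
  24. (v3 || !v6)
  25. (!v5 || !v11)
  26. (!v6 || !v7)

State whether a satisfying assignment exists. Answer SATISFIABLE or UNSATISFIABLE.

SATISFIABLE

Branch on v1: take v1 = False.
  then v11 is forced to False.
  then v2 is forced to False.
  then v9 is forced to True.
  then v3 is forced to True.
Try v4 = True.
  then v6 is forced to True.
  then v7 is forced to False.
Try v5 = True.
  then v8 is forced to False.
v10 is now unconstrained; take v10 = False.
Every clause has at least one true literal under this assignment.
So v1=F, v2=F, v3=T, v4=T, v5=T, v6=T, v7=F, v8=F, v9=T, v10=F, v11=F is a satisfying assignment.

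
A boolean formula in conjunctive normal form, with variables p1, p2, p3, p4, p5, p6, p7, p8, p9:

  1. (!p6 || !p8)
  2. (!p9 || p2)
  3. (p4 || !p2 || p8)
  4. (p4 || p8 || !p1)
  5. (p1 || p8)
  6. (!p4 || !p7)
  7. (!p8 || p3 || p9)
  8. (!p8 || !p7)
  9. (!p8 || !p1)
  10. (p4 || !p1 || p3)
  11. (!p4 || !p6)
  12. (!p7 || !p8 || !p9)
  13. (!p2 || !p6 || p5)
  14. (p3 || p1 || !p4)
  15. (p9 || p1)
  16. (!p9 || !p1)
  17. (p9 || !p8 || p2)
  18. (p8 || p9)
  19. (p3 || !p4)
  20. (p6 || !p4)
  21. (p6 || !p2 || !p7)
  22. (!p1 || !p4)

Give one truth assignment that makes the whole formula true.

p1=False, p2=True, p3=False, p4=False, p5=False, p6=False, p7=False, p8=True, p9=True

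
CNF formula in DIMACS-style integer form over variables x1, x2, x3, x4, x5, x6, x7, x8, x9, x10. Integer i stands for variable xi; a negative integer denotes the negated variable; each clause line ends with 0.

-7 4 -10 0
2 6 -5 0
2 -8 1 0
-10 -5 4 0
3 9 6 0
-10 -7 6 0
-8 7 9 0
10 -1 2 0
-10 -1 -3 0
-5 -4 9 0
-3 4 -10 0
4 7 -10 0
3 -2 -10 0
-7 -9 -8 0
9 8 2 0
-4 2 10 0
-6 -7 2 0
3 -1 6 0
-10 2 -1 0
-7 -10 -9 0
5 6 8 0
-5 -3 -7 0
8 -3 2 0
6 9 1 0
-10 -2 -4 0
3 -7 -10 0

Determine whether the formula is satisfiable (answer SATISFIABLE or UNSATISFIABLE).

Set x1 = False and propagate.
Branch on x2: take x2 = True.
The remaining clauses are satisfied by x3 = False, x4 = False, x5 = True, x6 = True, x7 = True, x8 = True, x9 = False, x10 = False.
So x1 = F, x2 = T, x3 = F, x4 = F, x5 = T, x6 = T, x7 = T, x8 = T, x9 = F, x10 = F is a satisfying assignment.

SATISFIABLE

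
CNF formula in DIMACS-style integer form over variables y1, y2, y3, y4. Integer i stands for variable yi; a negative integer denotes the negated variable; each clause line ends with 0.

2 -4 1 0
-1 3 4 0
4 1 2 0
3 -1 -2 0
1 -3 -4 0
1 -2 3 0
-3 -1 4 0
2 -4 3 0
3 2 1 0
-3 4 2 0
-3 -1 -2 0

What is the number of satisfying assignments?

The models are:
  y1=0 y2=1 y3=1 y4=0
  y1=1 y2=0 y3=1 y4=1
That's 2 in total.

2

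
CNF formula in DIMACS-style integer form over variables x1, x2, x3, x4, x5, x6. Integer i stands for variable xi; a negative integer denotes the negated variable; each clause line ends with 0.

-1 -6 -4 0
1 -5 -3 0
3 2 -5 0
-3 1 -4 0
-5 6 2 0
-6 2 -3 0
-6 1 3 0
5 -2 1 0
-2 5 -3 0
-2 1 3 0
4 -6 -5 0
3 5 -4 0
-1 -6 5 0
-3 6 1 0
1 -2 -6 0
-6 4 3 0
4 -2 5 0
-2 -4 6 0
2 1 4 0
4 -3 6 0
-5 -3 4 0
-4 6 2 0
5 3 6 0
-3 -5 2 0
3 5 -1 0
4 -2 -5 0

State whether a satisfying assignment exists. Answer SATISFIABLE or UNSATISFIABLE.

UNSATISFIABLE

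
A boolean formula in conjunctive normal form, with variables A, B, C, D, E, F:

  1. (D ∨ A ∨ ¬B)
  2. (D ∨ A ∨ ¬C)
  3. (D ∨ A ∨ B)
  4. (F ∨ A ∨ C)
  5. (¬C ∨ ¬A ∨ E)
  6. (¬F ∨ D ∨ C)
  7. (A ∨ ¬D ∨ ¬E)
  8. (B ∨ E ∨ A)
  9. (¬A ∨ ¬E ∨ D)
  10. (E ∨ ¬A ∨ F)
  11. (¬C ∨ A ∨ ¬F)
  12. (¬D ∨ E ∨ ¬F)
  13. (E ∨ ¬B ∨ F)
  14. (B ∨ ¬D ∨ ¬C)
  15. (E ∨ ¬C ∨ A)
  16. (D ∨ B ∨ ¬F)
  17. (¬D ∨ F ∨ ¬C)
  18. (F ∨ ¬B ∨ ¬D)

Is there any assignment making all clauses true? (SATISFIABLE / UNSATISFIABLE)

SATISFIABLE

Try A = True.
Branch on B: take B = True.
The remaining clauses are satisfied by C = False, D = True, E = True, F = True.
So A=True, B=True, C=False, D=True, E=True, F=True is a satisfying assignment.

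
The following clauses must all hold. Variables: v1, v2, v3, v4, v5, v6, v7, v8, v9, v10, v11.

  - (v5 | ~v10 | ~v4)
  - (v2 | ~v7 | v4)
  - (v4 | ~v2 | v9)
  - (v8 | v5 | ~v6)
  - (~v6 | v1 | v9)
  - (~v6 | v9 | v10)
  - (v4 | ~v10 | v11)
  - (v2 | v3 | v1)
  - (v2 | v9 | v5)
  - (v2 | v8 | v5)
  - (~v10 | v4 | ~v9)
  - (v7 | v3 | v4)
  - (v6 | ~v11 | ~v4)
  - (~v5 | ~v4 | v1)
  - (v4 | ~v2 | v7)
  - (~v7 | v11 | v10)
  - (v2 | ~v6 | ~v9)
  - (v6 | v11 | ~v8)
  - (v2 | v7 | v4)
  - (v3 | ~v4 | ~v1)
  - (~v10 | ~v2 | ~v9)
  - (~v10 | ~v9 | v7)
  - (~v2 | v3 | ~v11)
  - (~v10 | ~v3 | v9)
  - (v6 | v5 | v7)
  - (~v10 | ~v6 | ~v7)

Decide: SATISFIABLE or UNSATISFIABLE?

Set v1 = False and propagate.
Set v2 = True and propagate.
Try v3 = True.
For the remaining variables, v4 = False, v5 = True, v6 = True, v7 = True, v8 = False, v9 = True, v10 = False, v11 = True works.
So v1=0, v2=1, v3=1, v4=0, v5=1, v6=1, v7=1, v8=0, v9=1, v10=0, v11=1 is a satisfying assignment.

SATISFIABLE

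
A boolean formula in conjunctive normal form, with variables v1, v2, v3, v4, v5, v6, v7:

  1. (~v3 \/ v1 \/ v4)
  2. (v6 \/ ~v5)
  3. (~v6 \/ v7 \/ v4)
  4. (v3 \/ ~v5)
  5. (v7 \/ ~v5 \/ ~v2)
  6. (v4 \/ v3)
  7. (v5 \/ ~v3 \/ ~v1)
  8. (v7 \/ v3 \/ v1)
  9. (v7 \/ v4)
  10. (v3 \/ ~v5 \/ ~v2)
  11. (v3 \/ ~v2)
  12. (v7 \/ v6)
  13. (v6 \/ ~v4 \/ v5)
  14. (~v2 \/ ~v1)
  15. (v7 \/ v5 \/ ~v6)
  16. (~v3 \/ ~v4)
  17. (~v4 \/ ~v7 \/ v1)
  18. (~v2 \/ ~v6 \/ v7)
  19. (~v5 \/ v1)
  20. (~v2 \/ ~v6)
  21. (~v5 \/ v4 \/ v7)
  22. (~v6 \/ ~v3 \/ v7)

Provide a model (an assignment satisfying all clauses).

v1 = True, v2 = False, v3 = False, v4 = True, v5 = False, v6 = True, v7 = True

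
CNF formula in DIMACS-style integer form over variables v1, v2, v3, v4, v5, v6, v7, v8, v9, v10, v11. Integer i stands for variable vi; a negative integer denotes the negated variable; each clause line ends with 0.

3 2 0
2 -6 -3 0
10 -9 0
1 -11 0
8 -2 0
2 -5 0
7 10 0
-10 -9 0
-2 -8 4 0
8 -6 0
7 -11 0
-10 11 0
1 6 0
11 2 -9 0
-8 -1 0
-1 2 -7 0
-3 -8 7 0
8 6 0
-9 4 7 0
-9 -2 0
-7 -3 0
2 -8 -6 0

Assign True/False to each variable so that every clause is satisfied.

v1=False, v2=True, v3=False, v4=True, v5=False, v6=True, v7=True, v8=True, v9=False, v10=False, v11=False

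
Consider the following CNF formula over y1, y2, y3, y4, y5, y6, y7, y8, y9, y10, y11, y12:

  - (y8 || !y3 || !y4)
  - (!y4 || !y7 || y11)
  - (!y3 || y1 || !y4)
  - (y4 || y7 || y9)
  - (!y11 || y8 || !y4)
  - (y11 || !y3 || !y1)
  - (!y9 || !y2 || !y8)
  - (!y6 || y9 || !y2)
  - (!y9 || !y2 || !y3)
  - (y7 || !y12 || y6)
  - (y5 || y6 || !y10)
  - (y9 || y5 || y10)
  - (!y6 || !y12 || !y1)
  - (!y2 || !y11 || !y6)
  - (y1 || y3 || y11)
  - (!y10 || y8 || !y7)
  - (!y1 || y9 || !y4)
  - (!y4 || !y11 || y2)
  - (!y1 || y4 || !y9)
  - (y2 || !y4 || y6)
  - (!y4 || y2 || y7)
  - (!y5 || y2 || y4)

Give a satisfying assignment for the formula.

y1=F, y2=T, y3=T, y4=F, y5=T, y6=F, y7=T, y8=T, y9=F, y10=T, y11=T, y12=T

Try y1 = False.
The remaining clauses are satisfied by y2 = True, y3 = True, y4 = False, y5 = True, y6 = False, y7 = True, y8 = True, y9 = False, y10 = True, y11 = True, y12 = True.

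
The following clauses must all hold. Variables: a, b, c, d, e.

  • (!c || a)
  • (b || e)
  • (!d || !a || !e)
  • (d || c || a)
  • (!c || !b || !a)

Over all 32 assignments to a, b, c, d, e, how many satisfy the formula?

8

Split on a, then c.
  a=1, c=1: remaining (b,d,e) ∈ {(0,0,1)} — 1.
  a=1, c=0: remaining (b,d,e) ∈ {(0,0,1); (1,0,0); (1,0,1); (1,1,0)} — 4.
  a=0, c=1: a clause becomes empty — 0.
  a=0, c=0: remaining (b,d,e) ∈ {(0,1,1); (1,1,0); (1,1,1)} — 3.
Total: 1 + 4 + 0 + 3 = 8.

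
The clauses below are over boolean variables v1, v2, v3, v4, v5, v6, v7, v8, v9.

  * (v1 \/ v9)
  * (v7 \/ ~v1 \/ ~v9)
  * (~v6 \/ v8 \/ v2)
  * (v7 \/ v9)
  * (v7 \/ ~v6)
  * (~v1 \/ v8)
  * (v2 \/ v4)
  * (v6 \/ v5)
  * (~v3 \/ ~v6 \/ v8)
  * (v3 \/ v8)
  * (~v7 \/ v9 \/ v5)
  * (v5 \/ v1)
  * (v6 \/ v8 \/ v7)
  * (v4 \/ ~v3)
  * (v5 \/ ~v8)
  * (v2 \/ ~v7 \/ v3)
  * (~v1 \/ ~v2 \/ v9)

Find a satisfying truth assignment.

v1 = False, v2 = False, v3 = True, v4 = True, v5 = True, v6 = False, v7 = True, v8 = True, v9 = True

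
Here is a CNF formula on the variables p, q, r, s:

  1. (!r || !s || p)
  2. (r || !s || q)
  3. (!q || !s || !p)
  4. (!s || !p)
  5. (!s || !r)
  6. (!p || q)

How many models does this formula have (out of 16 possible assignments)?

Split on s, then p.
  s=T, p=T: a clause becomes empty — 0.
  s=T, p=F: remaining (q,r) ∈ {(T,F)} — 1.
  s=F, p=T: remaining (q,r) ∈ {(T,F); (T,T)} — 2.
  s=F, p=F: remaining (q,r) ∈ {(F,F); (F,T); (T,F); (T,T)} — 4.
Total: 0 + 1 + 2 + 4 = 7.

7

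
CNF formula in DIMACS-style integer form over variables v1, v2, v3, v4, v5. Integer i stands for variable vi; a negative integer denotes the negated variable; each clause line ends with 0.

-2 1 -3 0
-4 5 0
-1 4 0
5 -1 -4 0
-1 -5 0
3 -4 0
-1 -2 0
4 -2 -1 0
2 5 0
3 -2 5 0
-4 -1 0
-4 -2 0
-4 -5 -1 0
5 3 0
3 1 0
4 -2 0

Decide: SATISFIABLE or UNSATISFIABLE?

Try v1 = False.
  then v3 is forced to True.
  then v2 is forced to False.
  then v5 is forced to True.
v4 is now unconstrained; take v4 = False.
So v1 = False, v2 = False, v3 = True, v4 = False, v5 = True is a satisfying assignment.

SATISFIABLE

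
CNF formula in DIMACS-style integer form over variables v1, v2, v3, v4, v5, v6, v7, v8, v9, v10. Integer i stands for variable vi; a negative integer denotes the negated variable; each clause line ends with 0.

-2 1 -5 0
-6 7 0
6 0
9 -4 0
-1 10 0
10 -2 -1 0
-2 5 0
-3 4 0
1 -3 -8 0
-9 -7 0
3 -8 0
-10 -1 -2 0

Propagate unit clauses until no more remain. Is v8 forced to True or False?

False

(v6) stands alone — v6 = True.
(v7 OR NOT v6) with v6 = True leaves only v7, so v7 = True.
(NOT v9 OR NOT v7): since v7 = True, the clause reduces to (NOT v9). v9 = False.
(NOT v4 OR v9) with v9 = False leaves only NOT v4, so v4 = False.
(v4 OR NOT v3): since v4 = False, the clause reduces to (NOT v3). v3 = False.
(NOT v8 OR v3) with v3 = False leaves only NOT v8, so v8 = False.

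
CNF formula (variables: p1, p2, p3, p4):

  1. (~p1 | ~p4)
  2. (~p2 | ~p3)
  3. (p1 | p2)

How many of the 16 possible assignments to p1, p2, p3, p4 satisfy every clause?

Satisfying assignments:
  p1=0 p2=1 p3=0 p4=0
  p1=0 p2=1 p3=0 p4=1
  p1=1 p2=0 p3=0 p4=0
  p1=1 p2=0 p3=1 p4=0
  p1=1 p2=1 p3=0 p4=0
That's 5 in total.

5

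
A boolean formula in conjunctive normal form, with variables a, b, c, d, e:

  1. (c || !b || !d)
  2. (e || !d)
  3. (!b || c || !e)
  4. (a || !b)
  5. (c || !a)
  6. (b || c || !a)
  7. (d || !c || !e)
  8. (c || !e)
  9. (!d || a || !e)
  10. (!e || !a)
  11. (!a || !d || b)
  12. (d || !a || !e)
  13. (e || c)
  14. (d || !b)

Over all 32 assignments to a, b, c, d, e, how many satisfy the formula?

The models are:
  a=F b=F c=T d=F e=F
  a=T b=F c=T d=F e=F
Count: 2.

2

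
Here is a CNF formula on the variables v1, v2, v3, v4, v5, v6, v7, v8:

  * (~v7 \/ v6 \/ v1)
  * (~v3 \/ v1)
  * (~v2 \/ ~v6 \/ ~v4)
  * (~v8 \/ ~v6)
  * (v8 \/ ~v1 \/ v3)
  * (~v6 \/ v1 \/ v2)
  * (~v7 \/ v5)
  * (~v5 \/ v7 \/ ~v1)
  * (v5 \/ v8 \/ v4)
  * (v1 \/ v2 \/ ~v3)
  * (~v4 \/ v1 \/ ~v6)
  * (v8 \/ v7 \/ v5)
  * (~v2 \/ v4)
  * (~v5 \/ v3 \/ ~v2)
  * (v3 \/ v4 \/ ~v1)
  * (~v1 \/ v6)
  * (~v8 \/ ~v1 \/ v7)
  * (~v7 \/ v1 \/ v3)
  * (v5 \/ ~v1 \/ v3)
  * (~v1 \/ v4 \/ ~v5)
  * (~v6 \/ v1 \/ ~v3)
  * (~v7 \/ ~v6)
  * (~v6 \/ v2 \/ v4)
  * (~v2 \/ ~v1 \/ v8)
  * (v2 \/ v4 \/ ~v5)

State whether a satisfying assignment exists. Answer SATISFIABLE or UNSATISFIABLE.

Try v1 = False.
  then v3 is forced to False.
  then v7 is forced to False.
The remaining clauses are satisfied by v2 = False, v4 = True, v5 = False, v6 = False, v8 = True.
Every clause has at least one true literal under this assignment.
So v1 = F, v2 = F, v3 = F, v4 = T, v5 = F, v6 = F, v7 = F, v8 = T is a satisfying assignment.

SATISFIABLE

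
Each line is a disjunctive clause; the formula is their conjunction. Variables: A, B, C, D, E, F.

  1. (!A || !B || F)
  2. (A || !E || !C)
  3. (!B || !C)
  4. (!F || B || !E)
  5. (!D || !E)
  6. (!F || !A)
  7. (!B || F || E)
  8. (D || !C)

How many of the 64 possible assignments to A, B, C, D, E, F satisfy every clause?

Split on B, then E.
  B=T, E=T: remaining (A,C,D,F) ∈ {(F,F,F,F); (F,F,F,T)} — 2.
  B=T, E=F: remaining (A,C,D,F) ∈ {(F,F,F,T); (F,F,T,T)} — 2.
  B=F, E=T: remaining (A,C,D,F) ∈ {(F,F,F,F); (T,F,F,F)} — 2.
  B=F, E=F: 9 of the 16 assignments to (A,C,D,F) work.
Total: 2 + 2 + 2 + 9 = 15.

15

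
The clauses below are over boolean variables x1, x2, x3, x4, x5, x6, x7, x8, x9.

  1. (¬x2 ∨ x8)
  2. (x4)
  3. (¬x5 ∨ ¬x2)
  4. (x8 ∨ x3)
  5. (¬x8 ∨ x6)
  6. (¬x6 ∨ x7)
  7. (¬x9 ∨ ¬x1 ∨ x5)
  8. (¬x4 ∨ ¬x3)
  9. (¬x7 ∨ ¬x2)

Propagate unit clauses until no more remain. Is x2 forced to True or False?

False

(x4) is a unit clause: x4 = True.
From (¬x4 ∨ ¬x3) and x4 = True: x3 = False.
In (x8 ∨ x3), x3 is now false; x8 must hold, so x8 = True.
From (x6 ∨ ¬x8) and x8 = True: x6 = True.
(¬x6 ∨ x7) with x6 = True leaves only x7, so x7 = True.
(¬x7 ∨ ¬x2): since x7 = True, the clause reduces to (¬x2). x2 = False.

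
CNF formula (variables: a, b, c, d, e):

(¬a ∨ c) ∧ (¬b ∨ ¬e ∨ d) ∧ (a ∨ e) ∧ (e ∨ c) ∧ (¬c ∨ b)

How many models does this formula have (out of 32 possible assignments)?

Satisfying assignments:
  a=F b=F c=F d=F e=T
  a=F b=F c=F d=T e=T
  a=F b=T c=F d=T e=T
  a=F b=T c=T d=T e=T
  a=T b=T c=T d=F e=F
  a=T b=T c=T d=T e=F
  a=T b=T c=T d=T e=T
That's 7 in total.

7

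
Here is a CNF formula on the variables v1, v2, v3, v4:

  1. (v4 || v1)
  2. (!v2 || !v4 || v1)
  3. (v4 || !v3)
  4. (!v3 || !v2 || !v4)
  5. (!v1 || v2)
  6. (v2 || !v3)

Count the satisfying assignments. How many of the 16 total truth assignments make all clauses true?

3

Satisfying assignments:
  v1=F v2=F v3=F v4=T
  v1=T v2=T v3=F v4=F
  v1=T v2=T v3=F v4=T
That's 3 in total.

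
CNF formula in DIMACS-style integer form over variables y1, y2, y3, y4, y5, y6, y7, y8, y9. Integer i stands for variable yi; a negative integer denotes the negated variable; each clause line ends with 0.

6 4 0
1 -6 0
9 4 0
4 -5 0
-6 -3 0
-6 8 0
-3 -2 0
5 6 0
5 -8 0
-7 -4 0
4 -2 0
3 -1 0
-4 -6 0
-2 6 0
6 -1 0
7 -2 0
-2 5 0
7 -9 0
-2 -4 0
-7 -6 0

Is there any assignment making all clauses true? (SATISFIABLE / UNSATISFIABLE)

SATISFIABLE

y2 occurs only negated in the remaining clauses — set y2 = False.
Branch on y1: take y1 = False.
  then y6 is forced to False.
  then y4 is forced to True.
  then y5 is forced to True.
  then y7 is forced to False.
  then y9 is forced to False.
y3, y8 are now unconstrained; take y3 = False, y8 = True.
So y1=False  y2=False  y3=False  y4=True  y5=True  y6=False  y7=False  y8=True  y9=False is a satisfying assignment.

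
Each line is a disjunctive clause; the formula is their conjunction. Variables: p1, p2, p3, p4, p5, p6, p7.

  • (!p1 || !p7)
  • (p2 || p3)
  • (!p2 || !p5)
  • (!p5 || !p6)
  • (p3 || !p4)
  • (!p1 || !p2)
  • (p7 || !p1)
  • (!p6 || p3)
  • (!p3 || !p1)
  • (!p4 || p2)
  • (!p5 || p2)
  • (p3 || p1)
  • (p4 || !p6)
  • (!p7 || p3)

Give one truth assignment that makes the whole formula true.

p1 = False, p2 = True, p3 = True, p4 = True, p5 = False, p6 = False, p7 = True

Pure literal: p5 appears only negated; assign p5 = False.
p6 occurs only negated in the remaining clauses — set p6 = False.
Set p1 = False and propagate.
  then p3 is forced to True.
Branch on p2: take p2 = True.
p4, p7 are now unconstrained; take p4 = True, p7 = True.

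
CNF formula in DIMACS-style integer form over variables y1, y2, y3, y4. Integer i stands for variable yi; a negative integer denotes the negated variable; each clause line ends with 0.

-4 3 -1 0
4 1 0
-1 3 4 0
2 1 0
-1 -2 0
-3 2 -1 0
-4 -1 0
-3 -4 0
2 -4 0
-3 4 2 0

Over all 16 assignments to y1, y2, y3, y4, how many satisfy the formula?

1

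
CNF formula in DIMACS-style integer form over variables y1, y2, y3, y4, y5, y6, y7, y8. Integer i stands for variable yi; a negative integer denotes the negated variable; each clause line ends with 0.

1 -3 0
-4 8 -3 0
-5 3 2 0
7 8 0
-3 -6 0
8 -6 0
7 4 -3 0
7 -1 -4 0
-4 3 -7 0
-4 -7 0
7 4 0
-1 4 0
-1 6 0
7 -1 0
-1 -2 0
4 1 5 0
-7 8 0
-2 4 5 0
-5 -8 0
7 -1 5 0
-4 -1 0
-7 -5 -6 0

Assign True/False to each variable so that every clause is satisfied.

Branch on y1: take y1 = False.
  then y3 is forced to False.
Branch on y2: take y2 = False.
  then y5 is forced to False.
  then y4 is forced to True.
  then y7 is forced to False.
  then y8 is forced to True.
y6 is now unconstrained; take y6 = True.
Every clause has at least one true literal under this assignment.
Check each clause:
  1. (~y3 \/ y1) — ~y3 is true.
  2. (~y3 \/ ~y4 \/ y8) — y8 is true.
  3. (y3 \/ ~y5 \/ y2) — ~y5 is true.
  4. (y7 \/ y8) — y8 is true.
  5. (~y3 \/ ~y6) — ~y3 is true.
  6. (y8 \/ ~y6) — y8 is true.
  7. (~y3 \/ y4 \/ y7) — y4 is true.
  8. (~y1 \/ y7 \/ ~y4) — ~y1 is true.
  9. (y3 \/ ~y4 \/ ~y7) — ~y7 is true.
  10. (~y7 \/ ~y4) — ~y7 is true.
  11. (y7 \/ y4) — y4 is true.
  12. (~y1 \/ y4) — y4 is true.
  13. (y6 \/ ~y1) — y6 is true.
  14. (~y1 \/ y7) — ~y1 is true.
  15. (~y2 \/ ~y1) — ~y1 is true.
  16. (y4 \/ y1 \/ y5) — y4 is true.
  17. (~y7 \/ y8) — y8 is true.
  18. (y5 \/ y4 \/ ~y2) — y4 is true.
  19. (~y8 \/ ~y5) — ~y5 is true.
  20. (y5 \/ y7 \/ ~y1) — ~y1 is true.
  21. (~y1 \/ ~y4) — ~y1 is true.
  22. (~y7 \/ ~y5 \/ ~y6) — ~y7 is true.

y1=False, y2=False, y3=False, y4=True, y5=False, y6=True, y7=False, y8=True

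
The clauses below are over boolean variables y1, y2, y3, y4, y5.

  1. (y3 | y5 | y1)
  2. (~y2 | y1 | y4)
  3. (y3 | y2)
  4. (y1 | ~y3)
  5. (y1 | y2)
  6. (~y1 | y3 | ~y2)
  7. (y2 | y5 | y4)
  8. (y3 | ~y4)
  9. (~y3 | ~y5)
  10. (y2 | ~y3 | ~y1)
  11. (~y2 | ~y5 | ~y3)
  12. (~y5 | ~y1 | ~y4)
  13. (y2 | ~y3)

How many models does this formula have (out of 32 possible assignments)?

Satisfying assignments:
  y1=T y2=T y3=T y4=F y5=F
  y1=T y2=T y3=T y4=T y5=F
That's 2 in total.

2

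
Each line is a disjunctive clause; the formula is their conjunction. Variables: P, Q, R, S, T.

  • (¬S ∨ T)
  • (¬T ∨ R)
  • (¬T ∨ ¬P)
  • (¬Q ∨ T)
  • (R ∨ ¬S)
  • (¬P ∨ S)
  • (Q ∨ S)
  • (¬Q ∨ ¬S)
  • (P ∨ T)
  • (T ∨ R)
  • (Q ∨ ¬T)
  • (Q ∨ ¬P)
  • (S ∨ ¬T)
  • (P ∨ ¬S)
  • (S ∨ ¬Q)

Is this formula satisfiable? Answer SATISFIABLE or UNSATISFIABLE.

UNSATISFIABLE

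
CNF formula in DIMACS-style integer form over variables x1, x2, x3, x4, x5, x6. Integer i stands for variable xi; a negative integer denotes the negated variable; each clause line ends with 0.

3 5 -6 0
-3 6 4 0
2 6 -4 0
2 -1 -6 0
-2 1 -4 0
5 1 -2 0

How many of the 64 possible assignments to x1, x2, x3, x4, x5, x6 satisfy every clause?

25

Split on x2, then x6.
  x2=1, x6=1: 8 of the 16 assignments to (x1,x3,x4,x5) work.
  x2=1, x6=0: 7 of the 16 assignments to (x1,x3,x4,x5) work.
  x2=0, x6=1: x4 free; 3 ways for (x1,x3,x5) × 2^1 = 6.
  x2=0, x6=0: remaining (x1,x3,x4,x5) ∈ {(0,0,0,0); (0,0,0,1); (1,0,0,0); (1,0,0,1)} — 4.
Total: 8 + 7 + 6 + 4 = 25.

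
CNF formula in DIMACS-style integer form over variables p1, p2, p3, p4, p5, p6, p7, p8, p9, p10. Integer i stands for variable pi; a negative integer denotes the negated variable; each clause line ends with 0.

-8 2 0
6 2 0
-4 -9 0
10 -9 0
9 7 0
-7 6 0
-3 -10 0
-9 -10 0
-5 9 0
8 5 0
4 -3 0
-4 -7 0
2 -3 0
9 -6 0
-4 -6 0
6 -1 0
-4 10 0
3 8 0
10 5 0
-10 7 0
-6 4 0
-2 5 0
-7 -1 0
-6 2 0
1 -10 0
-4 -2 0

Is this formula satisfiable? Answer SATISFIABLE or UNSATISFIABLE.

p4 = True:
  propagation gives p9=False, p7=True; an empty clause results — contradiction.
p4 = False:
  propagation gives p3=False, p8=True, p2=True, p6=False; an empty clause results — contradiction.
Every branch closes, so no satisfying assignment exists.

UNSATISFIABLE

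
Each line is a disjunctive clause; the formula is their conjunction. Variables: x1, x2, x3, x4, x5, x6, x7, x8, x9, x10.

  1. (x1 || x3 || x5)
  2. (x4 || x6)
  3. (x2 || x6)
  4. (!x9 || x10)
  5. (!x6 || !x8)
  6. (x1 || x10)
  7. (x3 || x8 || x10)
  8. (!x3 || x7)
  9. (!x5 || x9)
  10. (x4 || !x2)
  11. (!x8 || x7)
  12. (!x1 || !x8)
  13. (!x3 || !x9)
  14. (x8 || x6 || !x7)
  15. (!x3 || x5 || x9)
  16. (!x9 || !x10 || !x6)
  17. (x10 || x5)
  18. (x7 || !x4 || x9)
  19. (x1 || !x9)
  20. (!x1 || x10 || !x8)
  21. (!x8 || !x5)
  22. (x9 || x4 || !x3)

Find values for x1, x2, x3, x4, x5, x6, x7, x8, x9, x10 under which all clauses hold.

x1=True, x2=False, x3=False, x4=False, x5=False, x6=True, x7=False, x8=False, x9=False, x10=True

Set x1 = True and propagate.
  then x8 is forced to False.
For the remaining variables, x2 = False, x3 = False, x4 = False, x5 = False, x6 = True, x7 = False, x9 = False, x10 = True works.
Every clause has at least one true literal under this assignment.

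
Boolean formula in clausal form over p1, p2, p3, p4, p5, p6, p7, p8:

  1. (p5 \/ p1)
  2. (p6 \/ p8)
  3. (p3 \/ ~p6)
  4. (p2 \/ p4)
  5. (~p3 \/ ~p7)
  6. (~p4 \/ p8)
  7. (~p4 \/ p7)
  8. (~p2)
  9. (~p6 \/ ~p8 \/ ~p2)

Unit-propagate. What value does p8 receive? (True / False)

True

Unit clause (~p2) sets p2 = False.
In (p2 \/ p4), p2 is now false; p4 must hold, so p4 = True.
From (p8 \/ ~p4) and p4 = True: p8 = True.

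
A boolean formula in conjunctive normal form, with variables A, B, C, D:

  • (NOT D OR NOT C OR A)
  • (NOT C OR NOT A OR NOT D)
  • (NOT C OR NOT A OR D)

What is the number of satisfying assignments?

10

Case analysis on A and C:
  A=1, C=1: a clause becomes empty — 0.
  A=1, C=0: remaining (B,D) ∈ {(0,0); (0,1); (1,0); (1,1)} — 4.
  A=0, C=1: remaining (B,D) ∈ {(0,0); (1,0)} — 2.
  A=0, C=0: remaining (B,D) ∈ {(0,0); (0,1); (1,0); (1,1)} — 4.
Total: 0 + 4 + 2 + 4 = 10.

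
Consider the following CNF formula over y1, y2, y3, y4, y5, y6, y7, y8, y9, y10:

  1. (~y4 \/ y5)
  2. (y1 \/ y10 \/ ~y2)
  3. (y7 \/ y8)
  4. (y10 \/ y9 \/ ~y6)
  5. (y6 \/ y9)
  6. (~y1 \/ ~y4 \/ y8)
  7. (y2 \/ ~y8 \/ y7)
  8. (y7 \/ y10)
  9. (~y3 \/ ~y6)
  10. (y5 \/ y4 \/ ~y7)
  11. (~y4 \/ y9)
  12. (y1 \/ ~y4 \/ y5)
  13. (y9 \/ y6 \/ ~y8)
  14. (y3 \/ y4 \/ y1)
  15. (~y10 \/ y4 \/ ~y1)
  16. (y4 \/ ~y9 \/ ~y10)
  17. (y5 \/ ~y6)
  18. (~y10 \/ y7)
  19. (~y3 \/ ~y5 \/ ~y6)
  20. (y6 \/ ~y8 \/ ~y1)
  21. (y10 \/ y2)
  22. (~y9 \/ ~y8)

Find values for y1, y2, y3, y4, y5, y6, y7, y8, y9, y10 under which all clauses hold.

y1=False  y2=False  y3=False  y4=True  y5=True  y6=True  y7=True  y8=False  y9=True  y10=True

Check each clause:
  1. (y5 \/ ~y4) — y5 is true.
  2. (~y2 \/ y10 \/ y1) — y10 is true.
  3. (y7 \/ y8) — y7 is true.
  4. (y9 \/ ~y6 \/ y10) — y9 is true.
  5. (y9 \/ y6) — y9 is true.
  6. (y8 \/ ~y1 \/ ~y4) — ~y1 is true.
  7. (~y8 \/ y7 \/ y2) — ~y8 is true.
  8. (y7 \/ y10) — y10 is true.
  9. (~y3 \/ ~y6) — ~y3 is true.
  10. (y4 \/ y5 \/ ~y7) — y4 is true.
  11. (~y4 \/ y9) — y9 is true.
  12. (y1 \/ ~y4 \/ y5) — y5 is true.
  13. (y9 \/ ~y8 \/ y6) — ~y8 is true.
  14. (y3 \/ y1 \/ y4) — y4 is true.
  15. (~y1 \/ y4 \/ ~y10) — y4 is true.
  16. (~y9 \/ ~y10 \/ y4) — y4 is true.
  17. (~y6 \/ y5) — y5 is true.
  18. (~y10 \/ y7) — y7 is true.
  19. (~y5 \/ ~y6 \/ ~y3) — ~y3 is true.
  20. (~y1 \/ y6 \/ ~y8) — ~y8 is true.
  21. (y2 \/ y10) — y10 is true.
  22. (~y8 \/ ~y9) — ~y8 is true.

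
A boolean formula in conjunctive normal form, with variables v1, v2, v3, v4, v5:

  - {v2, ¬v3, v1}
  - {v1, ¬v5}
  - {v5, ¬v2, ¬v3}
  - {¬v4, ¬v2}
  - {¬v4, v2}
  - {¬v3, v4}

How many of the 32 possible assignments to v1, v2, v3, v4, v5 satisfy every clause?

6

Satisfying assignments:
  v1=0 v2=0 v3=0 v4=0 v5=0
  v1=0 v2=1 v3=0 v4=0 v5=0
  v1=1 v2=0 v3=0 v4=0 v5=0
  v1=1 v2=0 v3=0 v4=0 v5=1
  v1=1 v2=1 v3=0 v4=0 v5=0
  v1=1 v2=1 v3=0 v4=0 v5=1
That's 6 in total.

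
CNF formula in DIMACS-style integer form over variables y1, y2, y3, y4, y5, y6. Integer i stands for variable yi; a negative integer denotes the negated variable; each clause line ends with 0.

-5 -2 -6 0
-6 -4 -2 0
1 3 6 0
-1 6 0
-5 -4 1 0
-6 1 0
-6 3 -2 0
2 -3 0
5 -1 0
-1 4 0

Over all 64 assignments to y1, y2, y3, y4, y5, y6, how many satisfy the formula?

4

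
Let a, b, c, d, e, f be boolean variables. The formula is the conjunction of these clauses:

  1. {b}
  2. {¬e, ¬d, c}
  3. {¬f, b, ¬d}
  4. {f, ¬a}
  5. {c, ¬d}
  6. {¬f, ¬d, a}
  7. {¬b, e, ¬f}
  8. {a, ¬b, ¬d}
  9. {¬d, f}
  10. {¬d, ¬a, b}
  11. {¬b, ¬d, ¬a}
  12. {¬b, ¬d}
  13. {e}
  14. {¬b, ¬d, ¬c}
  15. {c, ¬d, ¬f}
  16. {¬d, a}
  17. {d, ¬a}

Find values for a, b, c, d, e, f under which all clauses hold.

(b) is a unit clause, so b = True.
(¬d) is a unit clause, so d = False.
(e) is a unit clause, so e = True.
The clause (¬a) is unit: a must be False.
c, f are now unconstrained; take c = True, f = True.
Every clause has at least one true literal under this assignment.

a = F, b = T, c = T, d = F, e = T, f = T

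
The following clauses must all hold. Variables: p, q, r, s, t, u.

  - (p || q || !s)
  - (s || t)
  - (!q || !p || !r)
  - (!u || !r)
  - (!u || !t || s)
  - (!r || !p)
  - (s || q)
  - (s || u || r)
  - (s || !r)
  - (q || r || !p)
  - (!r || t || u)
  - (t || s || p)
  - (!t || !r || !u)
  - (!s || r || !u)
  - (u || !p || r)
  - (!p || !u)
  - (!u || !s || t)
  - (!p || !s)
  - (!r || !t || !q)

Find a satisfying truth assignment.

p = F, q = T, r = F, s = T, t = F, u = F

Check each clause:
  1. (!s || q || p) — q is true.
  2. (s || t) — s is true.
  3. (!p || !q || !r) — !r is true.
  4. (!u || !r) — !u is true.
  5. (s || !u || !t) — !u is true.
  6. (!p || !r) — !r is true.
  7. (s || q) — q is true.
  8. (s || r || u) — s is true.
  9. (!r || s) — s is true.
  10. (r || !p || q) — q is true.
  11. (!r || t || u) — !r is true.
  12. (s || t || p) — s is true.
  13. (!u || !r || !t) — !u is true.
  14. (r || !s || !u) — !u is true.
  15. (r || u || !p) — !p is true.
  16. (!p || !u) — !u is true.
  17. (!u || !s || t) — !u is true.
  18. (!p || !s) — !p is true.
  19. (!q || !t || !r) — !t is true.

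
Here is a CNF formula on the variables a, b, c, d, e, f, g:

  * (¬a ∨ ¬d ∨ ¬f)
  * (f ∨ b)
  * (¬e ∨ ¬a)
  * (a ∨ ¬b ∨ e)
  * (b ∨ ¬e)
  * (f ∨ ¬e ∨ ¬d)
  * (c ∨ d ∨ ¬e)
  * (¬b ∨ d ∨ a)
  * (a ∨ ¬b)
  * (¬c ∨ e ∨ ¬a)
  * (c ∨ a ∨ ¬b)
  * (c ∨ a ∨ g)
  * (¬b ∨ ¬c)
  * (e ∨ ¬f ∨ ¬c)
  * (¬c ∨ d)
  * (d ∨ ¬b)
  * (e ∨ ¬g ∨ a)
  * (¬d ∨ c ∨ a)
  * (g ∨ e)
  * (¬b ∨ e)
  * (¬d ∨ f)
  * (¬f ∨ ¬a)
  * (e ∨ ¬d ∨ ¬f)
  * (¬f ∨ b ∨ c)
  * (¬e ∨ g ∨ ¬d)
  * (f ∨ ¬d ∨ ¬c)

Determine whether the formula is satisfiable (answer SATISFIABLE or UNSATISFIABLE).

UNSATISFIABLE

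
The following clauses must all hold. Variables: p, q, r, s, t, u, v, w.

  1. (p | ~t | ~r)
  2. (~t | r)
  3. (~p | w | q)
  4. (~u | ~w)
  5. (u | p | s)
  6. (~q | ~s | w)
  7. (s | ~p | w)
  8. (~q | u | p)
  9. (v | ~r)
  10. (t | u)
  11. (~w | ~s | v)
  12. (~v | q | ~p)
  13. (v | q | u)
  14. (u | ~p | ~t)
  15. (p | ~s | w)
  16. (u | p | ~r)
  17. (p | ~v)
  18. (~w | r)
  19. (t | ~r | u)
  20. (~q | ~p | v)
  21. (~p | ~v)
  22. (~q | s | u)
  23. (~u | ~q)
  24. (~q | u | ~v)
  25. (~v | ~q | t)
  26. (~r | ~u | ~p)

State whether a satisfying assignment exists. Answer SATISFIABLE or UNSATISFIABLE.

Set p = False and propagate.
  then v is forced to False.
  then r is forced to False.
  then t is forced to False.
  then u is forced to True.
  then w is forced to False.
  then s is forced to False.
  then q is forced to False.
So p=F, q=F, r=F, s=F, t=F, u=T, v=F, w=F is a satisfying assignment.

SATISFIABLE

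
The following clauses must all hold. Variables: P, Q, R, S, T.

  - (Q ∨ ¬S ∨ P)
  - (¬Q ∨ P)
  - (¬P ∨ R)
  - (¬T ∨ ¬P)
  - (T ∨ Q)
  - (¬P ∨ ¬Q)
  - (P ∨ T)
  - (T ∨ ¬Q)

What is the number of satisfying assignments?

2

The models are:
  P=F Q=F R=F S=F T=T
  P=F Q=F R=T S=F T=T
That's 2 in total.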